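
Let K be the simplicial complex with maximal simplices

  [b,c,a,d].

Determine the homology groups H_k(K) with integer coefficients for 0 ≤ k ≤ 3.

H_0 = Z,  H_1 = 0,  H_2 = 0,  H_3 = 0.

Order the vertices as a < b < c < d. Listing each simplex with vertices in this order, K has dimension 3 with simplices:

  0-simplices (4): a, b, c, d
  1-simplices (6): ab, ac, ad, bc, bd, cd
  2-simplices (4): abc, abd, acd, bcd
  3-simplices (1): abcd

giving chain groups C_0 ≅ Z^4, C_1 ≅ Z^6, C_2 ≅ Z^4, C_3 ≅ Z^1.

The boundary map ∂_1: C_1 → C_0 is given by ∂[p,q] = [q] − [p].
This gives a 4×6 integer matrix of rank 3; reducing to Smith normal form yields diagonal entries (1,1,1).

The boundary map ∂_2: C_2 → C_1 sends each 2-simplex [p,q,r] to [q,r] − [p,r] + [p,q]. For instance
  ∂bcd = cd − bd + bc,
  ∂acd = cd − ad + ac.
The resulting 6×4 matrix has rank 3, and its Smith normal form has invariant factors (1,1,1).

∂_3: C_3 → C_2 sends each 3-simplex σ to the alternating sum Σ_i (−1)^i (σ with its i-th vertex removed). For instance
  ∂abcd = bcd − acd + abd − abc.
As a 4×1 matrix over Z this has rank 1, with invariant factors (1).

Reading off H_k = ker ∂_k / im ∂_{k+1}:

  H_0: rank C_0 − rank ∂_1 = 4 − 3 = 1, and the invariant factors of ∂_1 are all 1, so H_0 = Z.
  H_1: rank ker ∂_1 − rank ∂_2 = (6 − 3) − 3 = 0, and the invariant factors of ∂_2 are all 1, so H_1 = 0.
  H_2: rank ker ∂_2 − rank ∂_3 = (4 − 3) − 1 = 0, and the invariant factors of ∂_3 are all 1, so H_2 = 0.
  H_3: rank ker ∂_3 − rank ∂_4 = (1 − 1) − 0 = 0, and there is no ∂_4, so H_3 = 0.

As a check, the Euler characteristic is 4 − 6 + 4 − 1 = 1, which agrees with 1 − 0 + 0 − 0 = 1.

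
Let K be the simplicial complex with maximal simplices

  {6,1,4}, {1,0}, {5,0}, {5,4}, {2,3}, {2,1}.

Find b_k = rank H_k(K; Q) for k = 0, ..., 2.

b_0 = 1, b_1 = 1, b_2 = 0.

Order the vertices as 0 < 1 < 2 < 3 < 4 < 5 < 6. Listing each simplex with vertices in this order, K has dimension 2 with simplices:

  0-simplices (7): [0], [1], [2], [3], [4], [5], [6]
  1-simplices (8): [0,1], [0,5], [1,2], [1,4], [1,6], [2,3], [4,5], [4,6]
  2-simplices (1): [1,4,6]

giving chain groups C_0 ≅ Z^7, C_1 ≅ Z^8, C_2 ≅ Z^1.

Boundary ∂_1: C_1 → C_0 sends each edge [p,q] (with p < q) to q − p. For instance
  ∂[0,5] = [5] − [0].
The 7×8 boundary matrix has rank 6 and Smith normal form diag(1,1,1,1,1,1).

Boundary ∂_2: C_2 → C_1 maps a triangle to the signed sum of its edges. For instance
  ∂[1,4,6] = [4,6] − [1,6] + [1,4].
The resulting 8×1 matrix has rank 1, and its Smith normal form has invariant factors (1).

Now H_k = ker ∂_k / im ∂_{k+1}, so:

  H_0: rank C_0 − rank ∂_1 = 7 − 6 = 1, and the invariant factors of ∂_1 are all 1, so H_0 ≅ Z.
  H_1: rank ker ∂_1 − rank ∂_2 = (8 − 6) − 1 = 1, and the invariant factors of ∂_2 are all 1, so H_1 ≅ Z.
  H_2: rank ker ∂_2 − rank ∂_3 = (1 − 1) − 0 = 0, and there is no ∂_3, so H_2 ≅ 0.

Hence the Betti numbers are b_0 = 1, b_1 = 1, b_2 = 0.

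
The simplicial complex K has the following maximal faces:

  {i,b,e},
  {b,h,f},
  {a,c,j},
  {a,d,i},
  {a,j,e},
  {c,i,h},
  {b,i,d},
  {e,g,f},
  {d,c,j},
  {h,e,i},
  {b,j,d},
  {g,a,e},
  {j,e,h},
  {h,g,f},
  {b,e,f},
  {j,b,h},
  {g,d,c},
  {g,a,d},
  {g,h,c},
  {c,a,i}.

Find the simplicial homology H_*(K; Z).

H_0 = Z,  H_1 = Z ⊕ Z/2Z,  H_2 = 0.

Take the total order a < b < c < d < e < f < g < h < i < j on the vertex set. Then K (dimension 2) consists of the simplices:

  0-simplices (10): a, b, c, d, e, f, g, h, i, j
  1-simplices (30): ac, ad, ae, ag, ai, aj, bd, be, bf, bh, bi, bj, cd, cg, ch, ci, cj, dg, di, dj, ef, eg, eh, ei, ej, fg, fh, gh, hi, hj
  2-simplices (20): aci, acj, adg, adi, aeg, aej, bdi, bdj, bef, bei, bfh, bhj, cdg, cdj, cgh, chi, efg, ehi, ehj, fgh

Hence C_0 ≅ Z^10, C_1 ≅ Z^30, C_2 ≅ Z^20.

Boundary ∂_1: C_1 → C_0 maps an edge to its endpoints' difference, ∂[p,q] = q − p.
The resulting 10×30 matrix has rank 9, and its Smith normal form has invariant factors (1,1,1,1,1,1,1,1,1).

Boundary ∂_2: C_2 → C_1 sends each 2-simplex [p,q,r] to [q,r] − [p,r] + [p,q]. For instance
  ∂bhj = hj − bj + bh,
  ∂chi = hi − ci + ch.
This gives a 30×20 integer matrix of rank 20; reducing to Smith normal form yields diagonal entries (1,1,1,1,1,1,1,1,1,1,1,1,1,1,1,1,1,1,1,2).

Computing H_k = (kernel of ∂_k) / (image of ∂_{k+1}):

  H_0: rank C_0 − rank ∂_1 = 10 − 9 = 1, and the invariant factors of ∂_1 are all 1, so H_0 ≅ Z.
  H_1: rank ker ∂_1 − rank ∂_2 = (30 − 9) − 20 = 1, and ∂_2 has invariant factor 2 > 1, so H_1 ≅ Z ⊕ Z/2Z.
  H_2: rank ker ∂_2 − rank ∂_3 = (20 − 20) − 0 = 0, and there is no ∂_3, so H_2 ≅ 0.

As a check, the Euler characteristic is 10 − 30 + 20 = 0, which agrees with 1 − 1 + 0 = 0.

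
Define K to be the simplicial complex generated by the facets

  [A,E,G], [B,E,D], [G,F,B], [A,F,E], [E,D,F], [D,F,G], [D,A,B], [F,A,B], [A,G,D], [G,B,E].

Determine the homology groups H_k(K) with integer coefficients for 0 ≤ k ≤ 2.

H_0 ≅ Z,  H_1 ≅ Z/2Z,  H_2 = 0.

We work with the vertex ordering A < B < D < E < F < G. The simplices of K, each written with vertices in increasing order, are:

  0-simplices (6): A, B, D, E, F, G
  1-simplices (15): AB, AD, AE, AF, AG, BD, BE, BF, BG, DE, DF, DG, EF, EG, FG
  2-simplices (10): ABD, ABF, ADG, AEF, AEG, BDE, BEG, BFG, DEF, DFG

giving chain groups C_0 ≅ Z^6, C_1 ≅ Z^15, C_2 ≅ Z^10.

The boundary map ∂_1: C_1 → C_0 maps an edge to its endpoints' difference, ∂[p,q] = q − p.
This gives a 6×15 integer matrix of rank 5; reducing to Smith normal form yields diagonal entries (1,1,1,1,1).

The boundary map ∂_2: C_2 → C_1 maps a triangle to the signed sum of its edges. For instance
  ∂ABF = BF − AF + AB,
  ∂DFG = FG − DG + DF.
The 15×10 boundary matrix has rank 10 and Smith normal form diag(1,1,1,1,1,1,1,1,1,2).

Now H_k = ker ∂_k / im ∂_{k+1}, so:

  H_0: rank C_0 − rank ∂_1 = 6 − 5 = 1, and the invariant factors of ∂_1 are all 1, so H_0 = Z.
  H_1: rank ker ∂_1 − rank ∂_2 = (15 − 5) − 10 = 0, and ∂_2 has invariant factor 2 > 1, so H_1 = Z/2Z.
  H_2: rank ker ∂_2 − rank ∂_3 = (10 − 10) − 0 = 0, and there is no ∂_3, so H_2 = 0.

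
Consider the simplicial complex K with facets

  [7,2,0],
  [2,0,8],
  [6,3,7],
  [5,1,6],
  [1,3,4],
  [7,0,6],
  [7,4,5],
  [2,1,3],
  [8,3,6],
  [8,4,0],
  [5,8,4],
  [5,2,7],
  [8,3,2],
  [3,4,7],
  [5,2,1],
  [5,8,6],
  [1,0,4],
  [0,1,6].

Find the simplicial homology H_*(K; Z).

We work with the vertex ordering 0 < 1 < 2 < 3 < 4 < 5 < 6 < 7 < 8. The simplices of K, each written with vertices in increasing order, are:

  0-simplices (9): [0], [1], [2], [3], [4], [5], [6], [7], [8]
  1-simplices (27): (27 of them)
  2-simplices (18): [0,1,4], [0,1,6], [0,2,7], [0,2,8], [0,4,8], [0,6,7], [1,2,3], [1,2,5], [1,3,4], [1,5,6], [2,3,8], [2,5,7], [3,4,7], [3,6,7], [3,6,8], [4,5,7], [4,5,8], [5,6,8]

so the chain groups are C_0 ≅ Z^9, C_1 ≅ Z^27, C_2 ≅ Z^18.

The boundary map ∂_1: C_1 → C_0 is given by ∂[p,q] = [q] − [p]. For instance
  ∂[4,5] = [5] − [4].
As a 9×27 matrix over Z this has rank 8, with invariant factors (1,1,1,1,1,1,1,1).

The boundary map ∂_2: C_2 → C_1 sends each 2-simplex [p,q,r] to [q,r] − [p,r] + [p,q]. For instance
  ∂[5,6,8] = [6,8] − [5,8] + [5,6],
  ∂[0,2,7] = [2,7] − [0,7] + [0,2].
The resulting 27×18 matrix has rank 17, and its Smith normal form has invariant factors (1,1,1,1,1,1,1,1,1,1,1,1,1,1,1,1,1).

Now H_k = ker ∂_k / im ∂_{k+1}, so:

  H_0: rank C_0 − rank ∂_1 = 9 − 8 = 1, and the invariant factors of ∂_1 are all 1, so H_0 = Z.
  H_1: rank ker ∂_1 − rank ∂_2 = (27 − 8) − 17 = 2, and the invariant factors of ∂_2 are all 1, so H_1 = Z^2.
  H_2: rank ker ∂_2 − rank ∂_3 = (18 − 17) − 0 = 1, and there is no ∂_3, so H_2 = Z.

As a check, the Euler characteristic is 9 − 27 + 18 = 0, which agrees with 1 − 2 + 1 = 0.

H_0 ≅ Z,  H_1 ≅ Z^2,  H_2 ≅ Z.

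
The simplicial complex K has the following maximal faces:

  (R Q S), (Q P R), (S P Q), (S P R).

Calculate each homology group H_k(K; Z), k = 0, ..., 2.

Take the total order P < Q < R < S on the vertex set. Then K (dimension 2) consists of the simplices:

  0-simplices (4): P, Q, R, S
  1-simplices (6): PQ, PR, PS, QR, QS, RS
  2-simplices (4): PQR, PQS, PRS, QRS

so the chain groups are C_0 ≅ Z^4, C_1 ≅ Z^6, C_2 ≅ Z^4.

∂_1: C_1 → C_0 is given by ∂[p,q] = [q] − [p].
As a 4×6 matrix over Z this has rank 3, with invariant factors (1,1,1).

∂_2: C_2 → C_1 maps a triangle to the signed sum of its edges. For instance
  ∂PQR = QR − PR + PQ,
  ∂QRS = RS − QS + QR.
The 6×4 boundary matrix has rank 3 and Smith normal form diag(1,1,1).

Now H_k = ker ∂_k / im ∂_{k+1}, so:

  H_0: rank C_0 − rank ∂_1 = 4 − 3 = 1, and the invariant factors of ∂_1 are all 1, so H_0 = Z.
  H_1: rank ker ∂_1 − rank ∂_2 = (6 − 3) − 3 = 0, and the invariant factors of ∂_2 are all 1, so H_1 = 0.
  H_2: rank ker ∂_2 − rank ∂_3 = (4 − 3) − 0 = 1, and there is no ∂_3, so H_2 = Z.

As a check, the Euler characteristic is 4 − 6 + 4 = 2, which agrees with 1 − 0 + 1 = 2.

H_0 ≅ Z,  H_1 = 0,  H_2 ≅ Z.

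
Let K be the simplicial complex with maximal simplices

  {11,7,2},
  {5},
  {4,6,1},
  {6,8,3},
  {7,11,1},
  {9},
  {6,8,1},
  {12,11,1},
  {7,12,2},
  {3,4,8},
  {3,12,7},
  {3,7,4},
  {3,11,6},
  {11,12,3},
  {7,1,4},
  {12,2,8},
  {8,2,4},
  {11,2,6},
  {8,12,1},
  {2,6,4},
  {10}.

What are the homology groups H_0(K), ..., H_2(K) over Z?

H_0 ≅ Z^4,  H_1 ≅ Z ⊕ Z/2,  H_2 = 0.

Order the vertices as 1 < 2 < 3 < 4 < 5 < 6 < 7 < 8 < 9 < 10 < 11 < 12. Listing each simplex with vertices in this order, K has dimension 2 with simplices:

  0-simplices (12): [1], [2], [3], [4], [5], [6], [7], [8], [9], [10], [11], [12]
  1-simplices (27): (27 of them)
  2-simplices (18): (18 of them)

so the chain groups are C_0 ≅ Z^12, C_1 ≅ Z^27, C_2 ≅ Z^18.

Boundary ∂_1: C_1 → C_0 sends each edge [p,q] (with p < q) to q − p. For instance
  ∂[7,12] = [12] − [7].
The 12×27 boundary matrix has rank 8 and Smith normal form diag(1,1,1,1,1,1,1,1).

The boundary map ∂_2: C_2 → C_1 maps a triangle to the signed sum of its edges. For instance
  ∂[2,8,12] = [8,12] − [2,12] + [2,8],
  ∂[3,6,8] = [6,8] − [3,8] + [3,6].
The resulting 27×18 matrix has rank 18, and its Smith normal form has invariant factors (1,1,1,1,1,1,1,1,1,1,1,1,1,1,1,1,1,2).

Reading off H_k = ker ∂_k / im ∂_{k+1}:

  H_0: rank C_0 − rank ∂_1 = 12 − 8 = 4, and the invariant factors of ∂_1 are all 1, so H_0 ≅ Z^4.
  H_1: rank ker ∂_1 − rank ∂_2 = (27 − 8) − 18 = 1, and ∂_2 has invariant factor 2 > 1, so H_1 ≅ Z ⊕ Z/2.
  H_2: rank ker ∂_2 − rank ∂_3 = (18 − 18) − 0 = 0, and there is no ∂_3, so H_2 ≅ 0.

(K is a triangulation of the disjoint union of the Klein bottle and a set of 3 points.)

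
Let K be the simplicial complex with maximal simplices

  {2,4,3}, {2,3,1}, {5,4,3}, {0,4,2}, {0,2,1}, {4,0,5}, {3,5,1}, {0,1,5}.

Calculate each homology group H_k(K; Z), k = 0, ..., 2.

Fix the vertex order 0 < 1 < 2 < 3 < 4 < 5 and write every simplex with vertices in increasing order. Then dim K = 2 and the simplices of K are:

  0-simplices (6): [0], [1], [2], [3], [4], [5]
  1-simplices (12): [0,1], [0,2], [0,4], [0,5], [1,2], [1,3], [1,5], [2,3], [2,4], [3,4], [3,5], [4,5]
  2-simplices (8): [0,1,2], [0,1,5], [0,2,4], [0,4,5], [1,2,3], [1,3,5], [2,3,4], [3,4,5]

Hence C_0 ≅ Z^6, C_1 ≅ Z^12, C_2 ≅ Z^8.

∂_1: C_1 → C_0 sends each edge [p,q] (with p < q) to q − p. For instance
  ∂[3,4] = [4] − [3].
The 6×12 boundary matrix has rank 5 and Smith normal form diag(1,1,1,1,1).

The boundary map ∂_2: C_2 → C_1 sends each 2-simplex [p,q,r] to [q,r] − [p,r] + [p,q]. For instance
  ∂[1,3,5] = [3,5] − [1,5] + [1,3],
  ∂[0,1,2] = [1,2] − [0,2] + [0,1].
As a 12×8 matrix over Z this has rank 7, with invariant factors (1,1,1,1,1,1,1).

Now H_k = ker ∂_k / im ∂_{k+1}, so:

  H_0: rank C_0 − rank ∂_1 = 6 − 5 = 1, and the invariant factors of ∂_1 are all 1, so H_0 = Z.
  H_1: rank ker ∂_1 − rank ∂_2 = (12 − 5) − 7 = 0, and the invariant factors of ∂_2 are all 1, so H_1 = 0.
  H_2: rank ker ∂_2 − rank ∂_3 = (8 − 7) − 0 = 1, and there is no ∂_3, so H_2 = Z.

As a check, the Euler characteristic is 6 − 12 + 8 = 2, which agrees with 1 − 0 + 1 = 2.

H_0 ≅ Z,  H_1 = 0,  H_2 ≅ Z.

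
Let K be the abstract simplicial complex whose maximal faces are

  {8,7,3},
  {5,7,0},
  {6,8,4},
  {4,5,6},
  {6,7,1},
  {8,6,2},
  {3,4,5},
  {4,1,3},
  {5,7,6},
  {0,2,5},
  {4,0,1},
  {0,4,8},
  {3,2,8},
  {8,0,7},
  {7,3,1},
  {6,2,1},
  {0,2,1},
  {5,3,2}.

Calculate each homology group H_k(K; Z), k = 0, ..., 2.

Order the vertices as 0 < 1 < 2 < 3 < 4 < 5 < 6 < 7 < 8. Listing each simplex with vertices in this order, K has dimension 2 with simplices:

  0-simplices (9): [0], [1], [2], [3], [4], [5], [6], [7], [8]
  1-simplices (27): (27 of them)
  2-simplices (18): [0,1,2], [0,1,4], [0,2,5], [0,4,8], [0,5,7], [0,7,8], [1,2,6], [1,3,4], [1,3,7], [1,6,7], [2,3,5], [2,3,8], [2,6,8], [3,4,5], [3,7,8], [4,5,6], [4,6,8], [5,6,7]

so the chain groups are C_0 ≅ Z^9, C_1 ≅ Z^27, C_2 ≅ Z^18.

The boundary map ∂_1: C_1 → C_0 is given by ∂[p,q] = [q] − [p].
As a 9×27 matrix over Z this has rank 8, with invariant factors (1,1,1,1,1,1,1,1).

The boundary map ∂_2: C_2 → C_1 acts by ∂[p,q,r] = [q,r] − [p,r] + [p,q]. For instance
  ∂[2,3,5] = [3,5] − [2,5] + [2,3],
  ∂[0,7,8] = [7,8] − [0,8] + [0,7].
This gives a 27×18 integer matrix of rank 17; reducing to Smith normal form yields diagonal entries (1,1,1,1,1,1,1,1,1,1,1,1,1,1,1,1,1).

Reading off H_k = ker ∂_k / im ∂_{k+1}:

  H_0: rank C_0 − rank ∂_1 = 9 − 8 = 1, and the invariant factors of ∂_1 are all 1, so H_0 ≅ Z.
  H_1: rank ker ∂_1 − rank ∂_2 = (27 − 8) − 17 = 2, and the invariant factors of ∂_2 are all 1, so H_1 ≅ Z^2.
  H_2: rank ker ∂_2 − rank ∂_3 = (18 − 17) − 0 = 1, and there is no ∂_3, so H_2 ≅ Z.

As a check, the Euler characteristic is 9 − 27 + 18 = 0, which agrees with 1 − 2 + 1 = 0.

H_0 ≅ Z,  H_1 ≅ Z^2,  H_2 ≅ Z.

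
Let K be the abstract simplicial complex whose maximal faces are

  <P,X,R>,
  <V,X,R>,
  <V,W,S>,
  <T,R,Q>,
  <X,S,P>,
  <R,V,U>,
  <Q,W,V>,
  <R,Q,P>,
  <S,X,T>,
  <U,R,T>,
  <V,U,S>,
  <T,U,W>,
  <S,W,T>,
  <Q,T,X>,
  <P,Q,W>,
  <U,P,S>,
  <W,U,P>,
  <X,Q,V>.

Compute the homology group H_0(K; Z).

Fix the vertex order P < Q < R < S < T < U < V < W < X and write every simplex with vertices in increasing order. Then dim K = 2 and the simplices of K are:

  0-simplices (9): P, Q, R, S, T, U, V, W, X
  1-simplices (27): PQ, PR, PS, PU, PW, PX, QR, QT, QV, QW, QX, RT, RU, RV, RX, ST, SU, SV, SW, SX, TU, TW, TX, UV, UW, VW, VX
  2-simplices (18): PQR, PQW, PRX, PSU, PSX, PUW, QRT, QTX, QVW, QVX, RTU, RUV, RVX, STW, STX, SUV, SVW, TUW

giving chain groups C_0 ≅ Z^9, C_1 ≅ Z^27, C_2 ≅ Z^18.

The boundary map ∂_1: C_1 → C_0 sends each edge [p,q] (with p < q) to q − p.
As a 9×27 matrix over Z this has rank 8, with invariant factors (1,1,1,1,1,1,1,1).

∂_2: C_2 → C_1 maps a triangle to the signed sum of its edges. For instance
  ∂QVW = VW − QW + QV,
  ∂STW = TW − SW + ST.
The resulting 27×18 matrix has rank 18, and its Smith normal form has invariant factors (1,1,1,1,1,1,1,1,1,1,1,1,1,1,1,1,1,2).

Reading off H_k = ker ∂_k / im ∂_{k+1}:

  H_0: rank C_0 − rank ∂_1 = 9 − 8 = 1, and the invariant factors of ∂_1 are all 1, so H_0 ≅ Z.

(K is a triangulation of the Klein bottle.)

H_0 = Z.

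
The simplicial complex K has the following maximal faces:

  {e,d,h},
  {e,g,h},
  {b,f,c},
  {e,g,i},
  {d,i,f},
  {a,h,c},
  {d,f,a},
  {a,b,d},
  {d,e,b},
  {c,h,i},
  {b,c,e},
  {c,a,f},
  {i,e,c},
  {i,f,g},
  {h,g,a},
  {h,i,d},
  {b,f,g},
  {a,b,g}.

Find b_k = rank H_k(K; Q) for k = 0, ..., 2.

b_0 = 1, b_1 = 1, b_2 = 0.

Take the total order a < b < c < d < e < f < g < h < i on the vertex set. Then K (dimension 2) consists of the simplices:

  0-simplices (9): a, b, c, d, e, f, g, h, i
  1-simplices (27): ab, ac, ad, af, ag, ah, bc, bd, be, bf, bg, ce, cf, ch, ci, de, df, dh, di, eg, eh, ei, fg, fi, gh, gi, hi
  2-simplices (18): abd, abg, acf, ach, adf, agh, bce, bcf, bde, bfg, cei, chi, deh, dfi, dhi, egh, egi, fgi

giving chain groups C_0 ≅ Z^9, C_1 ≅ Z^27, C_2 ≅ Z^18.

The boundary map ∂_1: C_1 → C_0 maps an edge to its endpoints' difference, ∂[p,q] = q − p.
This gives a 9×27 integer matrix of rank 8; reducing to Smith normal form yields diagonal entries (1,1,1,1,1,1,1,1).

The boundary map ∂_2: C_2 → C_1 sends each 2-simplex [p,q,r] to [q,r] − [p,r] + [p,q]. For instance
  ∂chi = hi − ci + ch,
  ∂deh = eh − dh + de.
The 27×18 boundary matrix has rank 18 and Smith normal form diag(1,1,1,1,1,1,1,1,1,1,1,1,1,1,1,1,1,2).

Computing H_k = (kernel of ∂_k) / (image of ∂_{k+1}):

  H_0: rank C_0 − rank ∂_1 = 9 − 8 = 1, and the invariant factors of ∂_1 are all 1, so H_0 = Z.
  H_1: rank ker ∂_1 − rank ∂_2 = (27 − 8) − 18 = 1, and ∂_2 has invariant factor 2 > 1, so H_1 = Z × Z/2.
  H_2: rank ker ∂_2 − rank ∂_3 = (18 − 18) − 0 = 0, and there is no ∂_3, so H_2 = 0.

As a check, the Euler characteristic is 9 − 27 + 18 = 0, which agrees with 1 − 1 + 0 = 0.
(K is a triangulation of the Klein bottle.)

Hence the Betti numbers are b_0 = 1, b_1 = 1, b_2 = 0.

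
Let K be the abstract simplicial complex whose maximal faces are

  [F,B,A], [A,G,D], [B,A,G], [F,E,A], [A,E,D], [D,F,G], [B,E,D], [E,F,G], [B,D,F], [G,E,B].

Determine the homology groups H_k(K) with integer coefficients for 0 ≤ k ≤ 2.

H_0 = Z,  H_1 = Z/2Z,  H_2 = 0.

Take the total order A < B < D < E < F < G on the vertex set. Then K (dimension 2) consists of the simplices:

  0-simplices (6): A, B, D, E, F, G
  1-simplices (15): AB, AD, AE, AF, AG, BD, BE, BF, BG, DE, DF, DG, EF, EG, FG
  2-simplices (10): ABF, ABG, ADE, ADG, AEF, BDE, BDF, BEG, DFG, EFG

giving chain groups C_0 ≅ Z^6, C_1 ≅ Z^15, C_2 ≅ Z^10.

The boundary map ∂_1: C_1 → C_0 sends each edge [p,q] (with p < q) to q − p.
As a 6×15 matrix over Z this has rank 5, with invariant factors (1,1,1,1,1).

∂_2: C_2 → C_1 acts by ∂[p,q,r] = [q,r] − [p,r] + [p,q]. For instance
  ∂EFG = FG − EG + EF,
  ∂AEF = EF − AF + AE.
The 15×10 boundary matrix has rank 10 and Smith normal form diag(1,1,1,1,1,1,1,1,1,2).

From H_k ≅ ker(∂_k) / im(∂_{k+1}) we obtain:

  H_0: rank C_0 − rank ∂_1 = 6 − 5 = 1, and the invariant factors of ∂_1 are all 1, so H_0 = Z.
  H_1: rank ker ∂_1 − rank ∂_2 = (15 − 5) − 10 = 0, and ∂_2 has invariant factor 2 > 1, so H_1 = Z/2Z.
  H_2: rank ker ∂_2 − rank ∂_3 = (10 − 10) − 0 = 0, and there is no ∂_3, so H_2 = 0.

As a check, the Euler characteristic is 6 − 15 + 10 = 1, which agrees with 1 − 0 + 0 = 1.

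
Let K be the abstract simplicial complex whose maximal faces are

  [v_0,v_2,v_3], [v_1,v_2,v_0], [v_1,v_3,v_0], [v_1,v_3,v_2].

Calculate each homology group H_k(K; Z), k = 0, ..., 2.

Fix the vertex order v_0 < v_1 < v_2 < v_3 and write every simplex with vertices in increasing order. Then dim K = 2 and the simplices of K are:

  0-simplices (4): [v_0], [v_1], [v_2], [v_3]
  1-simplices (6): [v_0,v_1], [v_0,v_2], [v_0,v_3], [v_1,v_2], [v_1,v_3], [v_2,v_3]
  2-simplices (4): [v_0,v_1,v_2], [v_0,v_1,v_3], [v_0,v_2,v_3], [v_1,v_2,v_3]

so the chain groups are C_0 ≅ Z^4, C_1 ≅ Z^6, C_2 ≅ Z^4.

∂_1: C_1 → C_0 maps an edge to its endpoints' difference, ∂[p,q] = q − p.
The 4×6 boundary matrix has rank 3 and Smith normal form diag(1,1,1).

Boundary ∂_2: C_2 → C_1 maps a triangle to the signed sum of its edges. For instance
  ∂[v_0,v_2,v_3] = [v_2,v_3] − [v_0,v_3] + [v_0,v_2],
  ∂[v_0,v_1,v_3] = [v_1,v_3] − [v_0,v_3] + [v_0,v_1].
The 6×4 boundary matrix has rank 3 and Smith normal form diag(1,1,1).

Now H_k = ker ∂_k / im ∂_{k+1}, so:

  H_0: rank C_0 − rank ∂_1 = 4 − 3 = 1, and the invariant factors of ∂_1 are all 1, so H_0 = Z.
  H_1: rank ker ∂_1 − rank ∂_2 = (6 − 3) − 3 = 0, and the invariant factors of ∂_2 are all 1, so H_1 = 0.
  H_2: rank ker ∂_2 − rank ∂_3 = (4 − 3) − 0 = 1, and there is no ∂_3, so H_2 = Z.

As a check, the Euler characteristic is 4 − 6 + 4 = 2, which agrees with 1 − 0 + 1 = 2.

H_0 ≅ Z,  H_1 = 0,  H_2 ≅ Z.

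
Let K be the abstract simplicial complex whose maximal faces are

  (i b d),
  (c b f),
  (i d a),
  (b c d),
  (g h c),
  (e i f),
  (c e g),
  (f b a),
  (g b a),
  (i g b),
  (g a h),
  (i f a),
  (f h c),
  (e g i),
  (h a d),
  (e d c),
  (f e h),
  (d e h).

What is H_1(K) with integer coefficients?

H_1 = Z ⊕ Z/2Z.

Take the total order a < b < c < d < e < f < g < h < i on the vertex set. Then K (dimension 2) consists of the simplices:

  0-simplices (9): a, b, c, d, e, f, g, h, i
  1-simplices (27): ab, ad, af, ag, ah, ai, bc, bd, bf, bg, bi, cd, ce, cf, cg, ch, de, dh, di, ef, eg, eh, ei, fh, fi, gh, gi
  2-simplices (18): abf, abg, adh, adi, afi, agh, bcd, bcf, bdi, bgi, cde, ceg, cfh, cgh, deh, efh, efi, egi

Hence C_0 ≅ Z^9, C_1 ≅ Z^27, C_2 ≅ Z^18.

Boundary ∂_1: C_1 → C_0 sends each edge [p,q] (with p < q) to q − p.
The resulting 9×27 matrix has rank 8, and its Smith normal form has invariant factors (1,1,1,1,1,1,1,1).

The boundary map ∂_2: C_2 → C_1 acts by ∂[p,q,r] = [q,r] − [p,r] + [p,q]. For instance
  ∂efh = fh − eh + ef,
  ∂bdi = di − bi + bd.
The resulting 27×18 matrix has rank 18, and its Smith normal form has invariant factors (1,1,1,1,1,1,1,1,1,1,1,1,1,1,1,1,1,2).

Computing H_k = (kernel of ∂_k) / (image of ∂_{k+1}):

  H_1: rank ker ∂_1 − rank ∂_2 = (27 − 8) − 18 = 1, and ∂_2 has invariant factor 2 > 1, so H_1 ≅ Z ⊕ Z/2Z.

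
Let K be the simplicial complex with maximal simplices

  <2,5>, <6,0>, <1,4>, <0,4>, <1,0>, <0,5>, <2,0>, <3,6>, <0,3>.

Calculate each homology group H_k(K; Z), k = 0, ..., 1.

H_0 = Z,  H_1 = Z^3.

Order the vertices as 0 < 1 < 2 < 3 < 4 < 5 < 6. Listing each simplex with vertices in this order, K has dimension 1 with simplices:

  0-simplices (7): [0], [1], [2], [3], [4], [5], [6]
  1-simplices (9): [0,1], [0,2], [0,3], [0,4], [0,5], [0,6], [1,4], [2,5], [3,6]

giving chain groups C_0 ≅ Z^7, C_1 ≅ Z^9.

∂_1: C_1 → C_0 maps an edge to its endpoints' difference, ∂[p,q] = q − p. For instance
  ∂[0,1] = [1] − [0].
This gives a 7×9 integer matrix of rank 6; reducing to Smith normal form yields diagonal entries (1,1,1,1,1,1).

Computing H_k = (kernel of ∂_k) / (image of ∂_{k+1}):

  H_0: rank C_0 − rank ∂_1 = 7 − 6 = 1, and the invariant factors of ∂_1 are all 1, so H_0 ≅ Z.
  H_1: rank ker ∂_1 − rank ∂_2 = (9 − 6) − 0 = 3, and there is no ∂_2, so H_1 ≅ Z^3.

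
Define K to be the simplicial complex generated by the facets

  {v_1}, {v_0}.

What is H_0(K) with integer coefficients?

Fix the vertex order v_0 < v_1 and write every simplex with vertices in increasing order. Then dim K = 0 and the simplices of K are:

  0-simplices (2): [v_0], [v_1]

so the chain groups are C_0 ≅ Z^2.

From H_k ≅ ker(∂_k) / im(∂_{k+1}) we obtain:

  H_0: rank C_0 − rank ∂_1 = 2 − 0 = 2, and there is no ∂_1, so H_0 = Z^2.

H_0 ≅ Z^2.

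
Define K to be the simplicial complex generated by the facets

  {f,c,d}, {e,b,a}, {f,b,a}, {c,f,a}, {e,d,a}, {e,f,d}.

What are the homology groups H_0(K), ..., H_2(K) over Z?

H_0 ≅ Z,  H_1 ≅ Z,  H_2 = 0.

Order the vertices as a < b < c < d < e < f. Listing each simplex with vertices in this order, K has dimension 2 with simplices:

  0-simplices (6): a, b, c, d, e, f
  1-simplices (12): ab, ac, ad, ae, af, be, bf, cd, cf, de, df, ef
  2-simplices (6): abe, abf, acf, ade, cdf, def

Hence C_0 ≅ Z^6, C_1 ≅ Z^12, C_2 ≅ Z^6.

∂_1: C_1 → C_0 sends each edge [p,q] (with p < q) to q − p. For instance
  ∂cf = f − c.
This gives a 6×12 integer matrix of rank 5; reducing to Smith normal form yields diagonal entries (1,1,1,1,1).

The boundary map ∂_2: C_2 → C_1 sends each 2-simplex [p,q,r] to [q,r] − [p,r] + [p,q]. For instance
  ∂cdf = df − cf + cd,
  ∂acf = cf − af + ac.
As a 12×6 matrix over Z this has rank 6, with invariant factors (1,1,1,1,1,1).

Computing H_k = (kernel of ∂_k) / (image of ∂_{k+1}):

  H_0: rank C_0 − rank ∂_1 = 6 − 5 = 1, and the invariant factors of ∂_1 are all 1, so H_0 ≅ Z.
  H_1: rank ker ∂_1 − rank ∂_2 = (12 − 5) − 6 = 1, and the invariant factors of ∂_2 are all 1, so H_1 ≅ Z.
  H_2: rank ker ∂_2 − rank ∂_3 = (6 − 6) − 0 = 0, and there is no ∂_3, so H_2 ≅ 0.

(K is a triangulation of the cylinder S^1 x I.)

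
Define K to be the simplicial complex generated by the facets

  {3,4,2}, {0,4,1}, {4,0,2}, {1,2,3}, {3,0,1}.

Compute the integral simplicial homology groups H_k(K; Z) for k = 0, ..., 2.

H_0 ≅ Z,  H_1 ≅ Z,  H_2 = 0.

Fix the vertex order 0 < 1 < 2 < 3 < 4 and write every simplex with vertices in increasing order. Then dim K = 2 and the simplices of K are:

  0-simplices (5): [0], [1], [2], [3], [4]
  1-simplices (10): [0,1], [0,2], [0,3], [0,4], [1,2], [1,3], [1,4], [2,3], [2,4], [3,4]
  2-simplices (5): [0,1,3], [0,1,4], [0,2,4], [1,2,3], [2,3,4]

so the chain groups are C_0 ≅ Z^5, C_1 ≅ Z^10, C_2 ≅ Z^5.

Boundary ∂_1: C_1 → C_0 is given by ∂[p,q] = [q] − [p]. For instance
  ∂[3,4] = [4] − [3].
The 5×10 boundary matrix has rank 4 and Smith normal form diag(1,1,1,1).

The boundary map ∂_2: C_2 → C_1 acts by ∂[p,q,r] = [q,r] − [p,r] + [p,q]. For instance
  ∂[0,1,3] = [1,3] − [0,3] + [0,1],
  ∂[0,1,4] = [1,4] − [0,4] + [0,1].
This gives a 10×5 integer matrix of rank 5; reducing to Smith normal form yields diagonal entries (1,1,1,1,1).

Reading off H_k = ker ∂_k / im ∂_{k+1}:

  H_0: rank C_0 − rank ∂_1 = 5 − 4 = 1, and the invariant factors of ∂_1 are all 1, so H_0 = Z.
  H_1: rank ker ∂_1 − rank ∂_2 = (10 − 4) − 5 = 1, and the invariant factors of ∂_2 are all 1, so H_1 = Z.
  H_2: rank ker ∂_2 − rank ∂_3 = (5 − 5) − 0 = 0, and there is no ∂_3, so H_2 = 0.

As a check, the Euler characteristic is 5 − 10 + 5 = 0, which agrees with 1 − 1 + 0 = 0.
(K is a triangulation of the Möbius band.)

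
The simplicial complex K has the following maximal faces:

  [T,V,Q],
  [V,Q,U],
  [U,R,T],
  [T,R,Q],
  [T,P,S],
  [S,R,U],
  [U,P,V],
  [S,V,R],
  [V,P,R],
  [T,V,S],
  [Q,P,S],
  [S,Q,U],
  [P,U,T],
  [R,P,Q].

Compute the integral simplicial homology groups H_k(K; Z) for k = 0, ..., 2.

H_0 = Z,  H_1 = Z^2,  H_2 = Z.

Fix the vertex order P < Q < R < S < T < U < V and write every simplex with vertices in increasing order. Then dim K = 2 and the simplices of K are:

  0-simplices (7): P, Q, R, S, T, U, V
  1-simplices (21): PQ, PR, PS, PT, PU, PV, QR, QS, QT, QU, QV, RS, RT, RU, RV, ST, SU, SV, TU, TV, UV
  2-simplices (14): PQR, PQS, PRV, PST, PTU, PUV, QRT, QSU, QTV, QUV, RSU, RSV, RTU, STV

so the chain groups are C_0 ≅ Z^7, C_1 ≅ Z^21, C_2 ≅ Z^14.

∂_1: C_1 → C_0 maps an edge to its endpoints' difference, ∂[p,q] = q − p. For instance
  ∂PV = V − P.
This gives a 7×21 integer matrix of rank 6; reducing to Smith normal form yields diagonal entries (1,1,1,1,1,1).

Boundary ∂_2: C_2 → C_1 sends each 2-simplex [p,q,r] to [q,r] − [p,r] + [p,q]. For instance
  ∂PUV = UV − PV + PU,
  ∂QSU = SU − QU + QS.
This gives a 21×14 integer matrix of rank 13; reducing to Smith normal form yields diagonal entries (1,1,1,1,1,1,1,1,1,1,1,1,1).

From H_k ≅ ker(∂_k) / im(∂_{k+1}) we obtain:

  H_0: rank C_0 − rank ∂_1 = 7 − 6 = 1, and the invariant factors of ∂_1 are all 1, so H_0 ≅ Z.
  H_1: rank ker ∂_1 − rank ∂_2 = (21 − 6) − 13 = 2, and the invariant factors of ∂_2 are all 1, so H_1 ≅ Z^2.
  H_2: rank ker ∂_2 − rank ∂_3 = (14 − 13) − 0 = 1, and there is no ∂_3, so H_2 ≅ Z.

As a check, the Euler characteristic is 7 − 21 + 14 = 0, which agrees with 1 − 2 + 1 = 0.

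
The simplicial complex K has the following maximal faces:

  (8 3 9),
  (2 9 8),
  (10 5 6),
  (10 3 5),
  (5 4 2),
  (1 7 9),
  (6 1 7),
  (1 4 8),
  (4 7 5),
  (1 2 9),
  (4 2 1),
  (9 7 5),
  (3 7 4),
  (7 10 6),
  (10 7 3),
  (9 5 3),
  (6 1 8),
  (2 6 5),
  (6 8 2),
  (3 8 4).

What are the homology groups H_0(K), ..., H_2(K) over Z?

H_0 ≅ Z,  H_1 ≅ Z ⊕ Z_2,  H_2 = 0.

Fix the vertex order 1 < 2 < 3 < 4 < 5 < 6 < 7 < 8 < 9 < 10 and write every simplex with vertices in increasing order. Then dim K = 2 and the simplices of K are:

  0-simplices (10): [1], [2], [3], [4], [5], [6], [7], [8], [9], [10]
  1-simplices (30): (30 of them)
  2-simplices (20): (20 of them)

so the chain groups are C_0 ≅ Z^10, C_1 ≅ Z^30, C_2 ≅ Z^20.

Boundary ∂_1: C_1 → C_0 is given by ∂[p,q] = [q] − [p].
The 10×30 boundary matrix has rank 9 and Smith normal form diag(1,1,1,1,1,1,1,1,1).

∂_2: C_2 → C_1 acts by ∂[p,q,r] = [q,r] − [p,r] + [p,q]. For instance
  ∂[1,7,9] = [7,9] − [1,9] + [1,7],
  ∂[6,7,10] = [7,10] − [6,10] + [6,7].
The 30×20 boundary matrix has rank 20 and Smith normal form diag(1,1,1,1,1,1,1,1,1,1,1,1,1,1,1,1,1,1,1,2).

Now H_k = ker ∂_k / im ∂_{k+1}, so:

  H_0: rank C_0 − rank ∂_1 = 10 − 9 = 1, and the invariant factors of ∂_1 are all 1, so H_0 = Z.
  H_1: rank ker ∂_1 − rank ∂_2 = (30 − 9) − 20 = 1, and ∂_2 has invariant factor 2 > 1, so H_1 = Z ⊕ Z_2.
  H_2: rank ker ∂_2 − rank ∂_3 = (20 − 20) − 0 = 0, and there is no ∂_3, so H_2 = 0.

(K is a triangulation of the Klein bottle.)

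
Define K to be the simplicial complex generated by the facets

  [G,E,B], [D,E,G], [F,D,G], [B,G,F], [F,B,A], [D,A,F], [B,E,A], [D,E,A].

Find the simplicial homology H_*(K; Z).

Order the vertices as A < B < D < E < F < G. Listing each simplex with vertices in this order, K has dimension 2 with simplices:

  0-simplices (6): A, B, D, E, F, G
  1-simplices (12): AB, AD, AE, AF, BE, BF, BG, DE, DF, DG, EG, FG
  2-simplices (8): ABE, ABF, ADE, ADF, BEG, BFG, DEG, DFG

Hence C_0 ≅ Z^6, C_1 ≅ Z^12, C_2 ≅ Z^8.

Boundary ∂_1: C_1 → C_0 maps an edge to its endpoints' difference, ∂[p,q] = q − p. For instance
  ∂BE = E − B.
As a 6×12 matrix over Z this has rank 5, with invariant factors (1,1,1,1,1).

∂_2: C_2 → C_1 acts by ∂[p,q,r] = [q,r] − [p,r] + [p,q]. For instance
  ∂ABF = BF − AF + AB,
  ∂ADE = DE − AE + AD.
The resulting 12×8 matrix has rank 7, and its Smith normal form has invariant factors (1,1,1,1,1,1,1).

Now H_k = ker ∂_k / im ∂_{k+1}, so:

  H_0: rank C_0 − rank ∂_1 = 6 − 5 = 1, and the invariant factors of ∂_1 are all 1, so H_0 ≅ Z.
  H_1: rank ker ∂_1 − rank ∂_2 = (12 − 5) − 7 = 0, and the invariant factors of ∂_2 are all 1, so H_1 ≅ 0.
  H_2: rank ker ∂_2 − rank ∂_3 = (8 − 7) − 0 = 1, and there is no ∂_3, so H_2 ≅ Z.

(K is a triangulation of the 2-sphere S^2.)

H_0 ≅ Z,  H_1 = 0,  H_2 ≅ Z.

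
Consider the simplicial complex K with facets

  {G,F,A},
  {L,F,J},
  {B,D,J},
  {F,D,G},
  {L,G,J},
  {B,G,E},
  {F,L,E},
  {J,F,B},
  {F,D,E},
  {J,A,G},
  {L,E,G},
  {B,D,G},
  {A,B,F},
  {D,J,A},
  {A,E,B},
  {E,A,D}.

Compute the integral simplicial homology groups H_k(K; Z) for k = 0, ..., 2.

H_0 = Z,  H_1 = Z^2,  H_2 = Z.

Take the total order A < B < D < E < F < G < J < L on the vertex set. Then K (dimension 2) consists of the simplices:

  0-simplices (8): A, B, D, E, F, G, J, L
  1-simplices (24): AB, AD, AE, AF, AG, AJ, BD, BE, BF, BG, BJ, DE, DF, DG, DJ, EF, EG, EL, FG, FJ, FL, GJ, GL, JL
  2-simplices (16): ABE, ABF, ADE, ADJ, AFG, AGJ, BDG, BDJ, BEG, BFJ, DEF, DFG, EFL, EGL, FJL, GJL

so the chain groups are C_0 ≅ Z^8, C_1 ≅ Z^24, C_2 ≅ Z^16.

Boundary ∂_1: C_1 → C_0 is given by ∂[p,q] = [q] − [p]. For instance
  ∂AJ = J − A.
As a 8×24 matrix over Z this has rank 7, with invariant factors (1,1,1,1,1,1,1).

∂_2: C_2 → C_1 sends each 2-simplex [p,q,r] to [q,r] − [p,r] + [p,q]. For instance
  ∂BDG = DG − BG + BD,
  ∂ABE = BE − AE + AB.
The 24×16 boundary matrix has rank 15 and Smith normal form diag(1,1,1,1,1,1,1,1,1,1,1,1,1,1,1).

Computing H_k = (kernel of ∂_k) / (image of ∂_{k+1}):

  H_0: rank C_0 − rank ∂_1 = 8 − 7 = 1, and the invariant factors of ∂_1 are all 1, so H_0 = Z.
  H_1: rank ker ∂_1 − rank ∂_2 = (24 − 7) − 15 = 2, and the invariant factors of ∂_2 are all 1, so H_1 = Z^2.
  H_2: rank ker ∂_2 − rank ∂_3 = (16 − 15) − 0 = 1, and there is no ∂_3, so H_2 = Z.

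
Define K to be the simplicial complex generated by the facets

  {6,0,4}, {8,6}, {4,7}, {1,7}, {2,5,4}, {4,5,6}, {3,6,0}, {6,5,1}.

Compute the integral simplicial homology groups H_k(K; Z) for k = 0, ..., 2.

Order the vertices as 0 < 1 < 2 < 3 < 4 < 5 < 6 < 7 < 8. Listing each simplex with vertices in this order, K has dimension 2 with simplices:

  0-simplices (9): [0], [1], [2], [3], [4], [5], [6], [7], [8]
  1-simplices (14): [0,3], [0,4], [0,6], [1,5], [1,6], [1,7], [2,4], [2,5], [3,6], [4,5], [4,6], [4,7], [5,6], [6,8]
  2-simplices (5): [0,3,6], [0,4,6], [1,5,6], [2,4,5], [4,5,6]

giving chain groups C_0 ≅ Z^9, C_1 ≅ Z^14, C_2 ≅ Z^5.

Boundary ∂_1: C_1 → C_0 maps an edge to its endpoints' difference, ∂[p,q] = q − p. For instance
  ∂[5,6] = [6] − [5].
As a 9×14 matrix over Z this has rank 8, with invariant factors (1,1,1,1,1,1,1,1).

The boundary map ∂_2: C_2 → C_1 maps a triangle to the signed sum of its edges. For instance
  ∂[0,4,6] = [4,6] − [0,6] + [0,4],
  ∂[1,5,6] = [5,6] − [1,6] + [1,5].
The resulting 14×5 matrix has rank 5, and its Smith normal form has invariant factors (1,1,1,1,1).

Computing H_k = (kernel of ∂_k) / (image of ∂_{k+1}):

  H_0: rank C_0 − rank ∂_1 = 9 − 8 = 1, and the invariant factors of ∂_1 are all 1, so H_0 = Z.
  H_1: rank ker ∂_1 − rank ∂_2 = (14 − 8) − 5 = 1, and the invariant factors of ∂_2 are all 1, so H_1 = Z.
  H_2: rank ker ∂_2 − rank ∂_3 = (5 − 5) − 0 = 0, and there is no ∂_3, so H_2 = 0.

H_0 ≅ Z,  H_1 ≅ Z,  H_2 = 0.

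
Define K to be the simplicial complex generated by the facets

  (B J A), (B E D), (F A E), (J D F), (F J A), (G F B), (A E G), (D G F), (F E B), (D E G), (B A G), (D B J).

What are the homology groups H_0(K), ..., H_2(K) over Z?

Fix the vertex order A < B < D < E < F < G < J and write every simplex with vertices in increasing order. Then dim K = 2 and the simplices of K are:

  0-simplices (7): A, B, D, E, F, G, J
  1-simplices (18): AB, AE, AF, AG, AJ, BD, BE, BF, BG, BJ, DE, DF, DG, DJ, EF, EG, FG, FJ
  2-simplices (12): ABG, ABJ, AEF, AEG, AFJ, BDE, BDJ, BEF, BFG, DEG, DFG, DFJ

giving chain groups C_0 ≅ Z^7, C_1 ≅ Z^18, C_2 ≅ Z^12.

∂_1: C_1 → C_0 maps an edge to its endpoints' difference, ∂[p,q] = q − p. For instance
  ∂BF = F − B.
The resulting 7×18 matrix has rank 6, and its Smith normal form has invariant factors (1,1,1,1,1,1).

Boundary ∂_2: C_2 → C_1 sends each 2-simplex [p,q,r] to [q,r] − [p,r] + [p,q]. For instance
  ∂AFJ = FJ − AJ + AF,
  ∂ABG = BG − AG + AB.
This gives a 18×12 integer matrix of rank 12; reducing to Smith normal form yields diagonal entries (1,1,1,1,1,1,1,1,1,1,1,2).

Computing H_k = (kernel of ∂_k) / (image of ∂_{k+1}):

  H_0: rank C_0 − rank ∂_1 = 7 − 6 = 1, and the invariant factors of ∂_1 are all 1, so H_0 ≅ Z.
  H_1: rank ker ∂_1 − rank ∂_2 = (18 − 6) − 12 = 0, and ∂_2 has invariant factor 2 > 1, so H_1 ≅ Z/2.
  H_2: rank ker ∂_2 − rank ∂_3 = (12 − 12) − 0 = 0, and there is no ∂_3, so H_2 ≅ 0.

H_0 = Z,  H_1 = Z/2,  H_2 = 0.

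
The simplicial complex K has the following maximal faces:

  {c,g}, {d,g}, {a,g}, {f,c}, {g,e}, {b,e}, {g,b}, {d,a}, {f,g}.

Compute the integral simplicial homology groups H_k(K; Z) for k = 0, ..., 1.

H_0 ≅ Z,  H_1 ≅ Z^3.

Take the total order a < b < c < d < e < f < g on the vertex set. Then K (dimension 1) consists of the simplices:

  0-simplices (7): a, b, c, d, e, f, g
  1-simplices (9): ad, ag, be, bg, cf, cg, dg, eg, fg

giving chain groups C_0 ≅ Z^7, C_1 ≅ Z^9.

Boundary ∂_1: C_1 → C_0 is given by ∂[p,q] = [q] − [p]. For instance
  ∂be = e − b.
This gives a 7×9 integer matrix of rank 6; reducing to Smith normal form yields diagonal entries (1,1,1,1,1,1).

Computing H_k = (kernel of ∂_k) / (image of ∂_{k+1}):

  H_0: rank C_0 − rank ∂_1 = 7 − 6 = 1, and the invariant factors of ∂_1 are all 1, so H_0 = Z.
  H_1: rank ker ∂_1 − rank ∂_2 = (9 − 6) − 0 = 3, and there is no ∂_2, so H_1 = Z^3.

(K is a triangulation of a wedge of 3 circles.)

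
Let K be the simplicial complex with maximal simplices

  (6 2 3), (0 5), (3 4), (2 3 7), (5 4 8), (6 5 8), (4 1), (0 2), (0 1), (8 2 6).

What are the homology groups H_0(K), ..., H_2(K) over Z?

K has 9 vertices, 16 edges, 5 triangles.
rank ∂_0 = 0, rank ∂_1 = 8 ⇒ b_0 = 9 − 0 − 8 = 1; all invariant factors of ∂_1 are 1 so no torsion. So H_0 ≅ Z.
rank ∂_1 = 8, rank ∂_2 = 5 ⇒ b_1 = 16 − 8 − 5 = 3; all invariant factors of ∂_2 are 1 so no torsion. So H_1 ≅ Z^3.
rank ∂_2 = 5, rank ∂_3 = 0 ⇒ b_2 = 5 − 5 − 0 = 0. So H_2 ≅ 0.

H_0 ≅ Z,  H_1 ≅ Z^3,  H_2 = 0.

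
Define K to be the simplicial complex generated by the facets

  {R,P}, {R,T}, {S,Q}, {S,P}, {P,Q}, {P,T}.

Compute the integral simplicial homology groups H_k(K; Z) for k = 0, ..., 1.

We work with the vertex ordering P < Q < R < S < T. The simplices of K, each written with vertices in increasing order, are:

  0-simplices (5): P, Q, R, S, T
  1-simplices (6): PQ, PR, PS, PT, QS, RT

so the chain groups are C_0 ≅ Z^5, C_1 ≅ Z^6.

The boundary map ∂_1: C_1 → C_0 is given by ∂[p,q] = [q] − [p]. For instance
  ∂QS = S − Q.
This gives a 5×6 integer matrix of rank 4; reducing to Smith normal form yields diagonal entries (1,1,1,1).

Reading off H_k = ker ∂_k / im ∂_{k+1}:

  H_0: rank C_0 − rank ∂_1 = 5 − 4 = 1, and the invariant factors of ∂_1 are all 1, so H_0 = Z.
  H_1: rank ker ∂_1 − rank ∂_2 = (6 − 4) − 0 = 2, and there is no ∂_2, so H_1 = Z^2.

H_0 = Z,  H_1 = Z^2.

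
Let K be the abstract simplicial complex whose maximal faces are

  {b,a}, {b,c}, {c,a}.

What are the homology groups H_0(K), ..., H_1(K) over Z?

Order the vertices as a < b < c. Listing each simplex with vertices in this order, K has dimension 1 with simplices:

  0-simplices (3): a, b, c
  1-simplices (3): ab, ac, bc

Hence C_0 ≅ Z^3, C_1 ≅ Z^3.

∂_1: C_1 → C_0 sends each edge [p,q] (with p < q) to q − p.
This gives a 3×3 integer matrix of rank 2; reducing to Smith normal form yields diagonal entries (1,1).

Computing H_k = (kernel of ∂_k) / (image of ∂_{k+1}):

  H_0: rank C_0 − rank ∂_1 = 3 − 2 = 1, and the invariant factors of ∂_1 are all 1, so H_0 = Z.
  H_1: rank ker ∂_1 − rank ∂_2 = (3 − 2) − 0 = 1, and there is no ∂_2, so H_1 = Z.

As a check, the Euler characteristic is 3 − 3 = 0, which agrees with 1 − 1 = 0.

H_0 = Z,  H_1 = Z.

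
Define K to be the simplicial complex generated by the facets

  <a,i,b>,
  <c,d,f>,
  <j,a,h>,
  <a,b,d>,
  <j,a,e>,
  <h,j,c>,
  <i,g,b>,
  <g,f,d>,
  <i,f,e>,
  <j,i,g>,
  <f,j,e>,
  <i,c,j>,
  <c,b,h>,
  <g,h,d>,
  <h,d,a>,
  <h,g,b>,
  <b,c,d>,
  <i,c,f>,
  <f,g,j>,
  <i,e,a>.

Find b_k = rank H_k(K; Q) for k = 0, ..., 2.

b_0 = 1, b_1 = 1, b_2 = 0.

Fix the vertex order a < b < c < d < e < f < g < h < i < j and write every simplex with vertices in increasing order. Then dim K = 2 and the simplices of K are:

  0-simplices (10): a, b, c, d, e, f, g, h, i, j
  1-simplices (30): ab, ad, ae, ah, ai, aj, bc, bd, bg, bh, bi, cd, cf, ch, ci, cj, df, dg, dh, ef, ei, ej, fg, fi, fj, gh, gi, gj, hj, ij
  2-simplices (20): abd, abi, adh, aei, aej, ahj, bcd, bch, bgh, bgi, cdf, cfi, chj, cij, dfg, dgh, efi, efj, fgj, gij

so the chain groups are C_0 ≅ Z^10, C_1 ≅ Z^30, C_2 ≅ Z^20.

The boundary map ∂_1: C_1 → C_0 is given by ∂[p,q] = [q] − [p]. For instance
  ∂gj = j − g.
As a 10×30 matrix over Z this has rank 9, with invariant factors (1,1,1,1,1,1,1,1,1).

The boundary map ∂_2: C_2 → C_1 sends each 2-simplex [p,q,r] to [q,r] − [p,r] + [p,q]. For instance
  ∂aej = ej − aj + ae,
  ∂cfi = fi − ci + cf.
This gives a 30×20 integer matrix of rank 20; reducing to Smith normal form yields diagonal entries (1,1,1,1,1,1,1,1,1,1,1,1,1,1,1,1,1,1,1,2).

Computing H_k = (kernel of ∂_k) / (image of ∂_{k+1}):

  H_0: rank C_0 − rank ∂_1 = 10 − 9 = 1, and the invariant factors of ∂_1 are all 1, so H_0 = Z.
  H_1: rank ker ∂_1 − rank ∂_2 = (30 − 9) − 20 = 1, and ∂_2 has invariant factor 2 > 1, so H_1 = Z ⊕ Z_2.
  H_2: rank ker ∂_2 − rank ∂_3 = (20 − 20) − 0 = 0, and there is no ∂_3, so H_2 = 0.

Hence the Betti numbers are b_0 = 1, b_1 = 1, b_2 = 0.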